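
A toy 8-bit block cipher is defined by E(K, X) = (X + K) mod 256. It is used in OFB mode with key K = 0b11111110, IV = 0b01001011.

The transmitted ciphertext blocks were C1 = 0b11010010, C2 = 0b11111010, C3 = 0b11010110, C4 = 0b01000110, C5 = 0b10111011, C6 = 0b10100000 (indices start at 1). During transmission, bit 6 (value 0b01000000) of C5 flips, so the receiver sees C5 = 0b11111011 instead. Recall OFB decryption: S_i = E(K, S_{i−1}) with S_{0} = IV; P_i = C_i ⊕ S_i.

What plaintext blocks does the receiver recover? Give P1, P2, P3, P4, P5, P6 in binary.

P1 = 0b10011011, P2 = 0b10111101, P3 = 0b10010011, P4 = 0b00000101, P5 = 0b10111010, P6 = 0b10011111

Only C5 changed, to 0b11111011. In OFB, a change in C_i flips the same bit in P_i only; the keystream is unaffected. Decrypting the received ciphertext:
P1: S = E(K, 0b01001011) = 0b01001001; 0b11010010 ⊕ 0b01001001 = 0b10011011.
P2: S = E(K, 0b01001001) = 0b01000111; 0b11111010 ⊕ 0b01000111 = 0b10111101.
P3: S = E(K, 0b01000111) = 0b01000101; 0b11010110 ⊕ 0b01000101 = 0b10010011.
P4: S = E(K, 0b01000101) = 0b01000011; 0b01000110 ⊕ 0b01000011 = 0b00000101.
P5: S = E(K, 0b01000011) = 0b01000001; 0b11111011 ⊕ 0b01000001 = 0b10111010.
P6: S = E(K, 0b01000001) = 0b00111111; 0b10100000 ⊕ 0b00111111 = 0b10011111.
Blocks that differ from the original plaintext: P5.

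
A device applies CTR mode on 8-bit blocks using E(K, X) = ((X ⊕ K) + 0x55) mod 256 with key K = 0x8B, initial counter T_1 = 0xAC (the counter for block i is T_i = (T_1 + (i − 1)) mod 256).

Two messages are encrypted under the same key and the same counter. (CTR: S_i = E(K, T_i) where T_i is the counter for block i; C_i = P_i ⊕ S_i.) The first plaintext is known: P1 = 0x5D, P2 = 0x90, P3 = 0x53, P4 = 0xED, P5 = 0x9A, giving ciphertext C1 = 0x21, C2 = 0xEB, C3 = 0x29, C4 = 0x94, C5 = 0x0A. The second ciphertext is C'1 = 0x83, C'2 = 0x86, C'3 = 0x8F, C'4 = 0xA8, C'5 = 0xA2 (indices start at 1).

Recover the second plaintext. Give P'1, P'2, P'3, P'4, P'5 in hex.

P'1 = 0xFF, P'2 = 0xFD, P'3 = 0xF5, P'4 = 0xD1, P'5 = 0x32

In CTR with a reused counter, both messages share the same keystream S_i, so C_i ⊕ C'_i = P_i ⊕ P'_i and thus P'_i = P_i ⊕ C_i ⊕ C'_i.
P'1: 0x5D ⊕ 0x21 ⊕ 0x83 = 0xFF.
P'2: 0x90 ⊕ 0xEB ⊕ 0x86 = 0xFD.
P'3: 0x53 ⊕ 0x29 ⊕ 0x8F = 0xF5.
P'4: 0xED ⊕ 0x94 ⊕ 0xA8 = 0xD1.
P'5: 0x9A ⊕ 0x0A ⊕ 0xA2 = 0x32.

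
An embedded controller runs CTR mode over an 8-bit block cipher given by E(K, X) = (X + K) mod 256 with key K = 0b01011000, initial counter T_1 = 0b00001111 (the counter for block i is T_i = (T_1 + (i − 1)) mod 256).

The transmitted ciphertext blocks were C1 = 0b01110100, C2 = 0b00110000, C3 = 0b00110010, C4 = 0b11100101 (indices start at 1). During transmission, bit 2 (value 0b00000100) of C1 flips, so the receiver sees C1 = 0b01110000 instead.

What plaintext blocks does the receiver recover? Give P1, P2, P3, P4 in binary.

CTR decryption: S_i = E(K, T_i) where T_i is the counter for block i; P_i = C_i ⊕ S_i.
Only C1 changed, to 0b01110000. In CTR, a change in C_i flips the same bit in P_i only; the keystream is unaffected. Decrypting the received ciphertext:
P1: T = 0b00001111, S = E(K, T) = 0b01100111; 0b01110000 ⊕ 0b01100111 = 0b00010111.
P2: T = 0b00010000, S = E(K, T) = 0b01101000; 0b00110000 ⊕ 0b01101000 = 0b01011000.
P3: T = 0b00010001, S = E(K, T) = 0b01101001; 0b00110010 ⊕ 0b01101001 = 0b01011011.
P4: T = 0b00010010, S = E(K, T) = 0b01101010; 0b11100101 ⊕ 0b01101010 = 0b10001111.
Blocks that differ from the original plaintext: P1.

P1 = 0b00010111, P2 = 0b01011000, P3 = 0b01011011, P4 = 0b10001111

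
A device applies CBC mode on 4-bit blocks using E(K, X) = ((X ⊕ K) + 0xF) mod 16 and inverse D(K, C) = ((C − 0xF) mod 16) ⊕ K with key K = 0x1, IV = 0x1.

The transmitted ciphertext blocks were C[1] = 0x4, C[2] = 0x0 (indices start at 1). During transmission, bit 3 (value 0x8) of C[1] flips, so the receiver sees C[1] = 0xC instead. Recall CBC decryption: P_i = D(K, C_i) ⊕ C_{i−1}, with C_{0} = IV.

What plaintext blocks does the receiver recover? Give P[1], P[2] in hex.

Only C[1] changed, to 0xC. In CBC, a change in C_i garbles P_i and flips the same bit in P_{i+1}. Decrypting the received ciphertext:
P[1]: D(K, 0xC) = 0xC; 0xC ⊕ 0x1 = 0xD.
P[2]: D(K, 0x0) = 0x0; 0x0 ⊕ 0xC = 0xC.
Blocks that differ from the original plaintext: P[1], P[2].

P[1] = 0xD, P[2] = 0xC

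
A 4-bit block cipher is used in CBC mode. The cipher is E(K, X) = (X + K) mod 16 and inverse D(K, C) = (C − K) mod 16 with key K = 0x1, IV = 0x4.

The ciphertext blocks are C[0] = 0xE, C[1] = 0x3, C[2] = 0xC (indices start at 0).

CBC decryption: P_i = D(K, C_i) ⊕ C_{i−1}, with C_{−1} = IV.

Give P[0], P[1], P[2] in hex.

P[0] = 0x9, P[1] = 0xC, P[2] = 0x8

P[0]: D(K, 0xE) = 0xD; 0xD ⊕ 0x4 = 0x9.
P[1]: D(K, 0x3) = 0x2; 0x2 ⊕ 0xE = 0xC.
P[2]: D(K, 0xC) = 0xB; 0xB ⊕ 0x3 = 0x8.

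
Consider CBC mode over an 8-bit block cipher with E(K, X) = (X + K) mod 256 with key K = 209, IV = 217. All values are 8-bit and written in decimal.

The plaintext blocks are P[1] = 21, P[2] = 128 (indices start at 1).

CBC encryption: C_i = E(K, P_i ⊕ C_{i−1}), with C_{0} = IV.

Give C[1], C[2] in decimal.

C[1] = 157, C[2] = 238

C[1]: P[1] ⊕ 217 = 204; E(K, 204) = 157.
C[2]: P[2] ⊕ 157 = 29; E(K, 29) = 238.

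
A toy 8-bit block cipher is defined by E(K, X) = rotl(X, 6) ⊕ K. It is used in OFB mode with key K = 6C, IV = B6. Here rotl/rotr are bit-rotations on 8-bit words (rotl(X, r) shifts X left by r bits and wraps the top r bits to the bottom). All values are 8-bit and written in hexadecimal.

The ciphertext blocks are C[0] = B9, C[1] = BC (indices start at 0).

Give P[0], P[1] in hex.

P[0] = 78, P[1] = A0

OFB decryption: S_i = E(K, S_{i−1}) with S_{−1} = IV; P_i = C_i ⊕ S_i.
P[0]: S = E(K, B6) = C1; B9 ⊕ C1 = 78.
P[1]: S = E(K, C1) = 1C; BC ⊕ 1C = A0.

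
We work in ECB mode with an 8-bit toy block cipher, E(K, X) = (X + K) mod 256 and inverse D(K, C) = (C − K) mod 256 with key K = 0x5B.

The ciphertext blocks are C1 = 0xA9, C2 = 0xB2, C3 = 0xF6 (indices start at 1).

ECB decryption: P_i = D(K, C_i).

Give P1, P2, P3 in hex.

P1 = 0x4E, P2 = 0x57, P3 = 0x9B

P1: D(K, 0xA9) = 0x4E.
P2: D(K, 0xB2) = 0x57.
P3: D(K, 0xF6) = 0x9B.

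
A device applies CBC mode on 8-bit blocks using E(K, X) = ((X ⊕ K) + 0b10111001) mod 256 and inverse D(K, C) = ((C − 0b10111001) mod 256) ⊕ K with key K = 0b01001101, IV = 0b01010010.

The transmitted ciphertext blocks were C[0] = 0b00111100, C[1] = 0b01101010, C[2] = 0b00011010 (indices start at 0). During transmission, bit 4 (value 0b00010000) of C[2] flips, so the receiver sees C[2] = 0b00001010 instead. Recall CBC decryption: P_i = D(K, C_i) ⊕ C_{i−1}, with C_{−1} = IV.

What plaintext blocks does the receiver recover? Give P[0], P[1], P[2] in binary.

P[0] = 0b10011100, P[1] = 0b11000000, P[2] = 0b01110110

Only C[2] changed, to 0b00001010. In CBC, a change in C_i garbles P_i and flips the same bit in P_{i+1}. Decrypting the received ciphertext:
P[0]: D(K, 0b00111100) = 0b11001110; 0b11001110 ⊕ 0b01010010 = 0b10011100.
P[1]: D(K, 0b01101010) = 0b11111100; 0b11111100 ⊕ 0b00111100 = 0b11000000.
P[2]: D(K, 0b00001010) = 0b00011100; 0b00011100 ⊕ 0b01101010 = 0b01110110.
Blocks that differ from the original plaintext: P[2].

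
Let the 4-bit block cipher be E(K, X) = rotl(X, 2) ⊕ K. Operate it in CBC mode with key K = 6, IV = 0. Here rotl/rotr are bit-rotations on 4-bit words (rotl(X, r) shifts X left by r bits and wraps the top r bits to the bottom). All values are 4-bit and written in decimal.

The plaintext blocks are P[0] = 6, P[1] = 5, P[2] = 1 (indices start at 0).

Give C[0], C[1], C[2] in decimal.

CBC encryption: C_i = E(K, P_i ⊕ C_{i−1}), with C_{−1} = IV.
C[0]: P[0] ⊕ 0 = 6; E(K, 6) = 15.
C[1]: P[1] ⊕ 15 = 10; E(K, 10) = 12.
C[2]: P[2] ⊕ 12 = 13; E(K, 13) = 1.

C[0] = 15, C[1] = 12, C[2] = 1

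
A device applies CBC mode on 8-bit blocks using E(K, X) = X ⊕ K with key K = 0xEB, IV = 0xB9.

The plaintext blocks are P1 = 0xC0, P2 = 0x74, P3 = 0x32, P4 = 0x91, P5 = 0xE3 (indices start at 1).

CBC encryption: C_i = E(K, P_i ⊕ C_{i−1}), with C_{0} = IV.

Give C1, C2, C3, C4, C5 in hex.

C1: P1 ⊕ 0xB9 = 0x79; E(K, 0x79) = 0x92.
C2: P2 ⊕ 0x92 = 0xE6; E(K, 0xE6) = 0x0D.
C3: P3 ⊕ 0x0D = 0x3F; E(K, 0x3F) = 0xD4.
C4: P4 ⊕ 0xD4 = 0x45; E(K, 0x45) = 0xAE.
C5: P5 ⊕ 0xAE = 0x4D; E(K, 0x4D) = 0xA6.

C1 = 0x92, C2 = 0x0D, C3 = 0xD4, C4 = 0xAE, C5 = 0xA6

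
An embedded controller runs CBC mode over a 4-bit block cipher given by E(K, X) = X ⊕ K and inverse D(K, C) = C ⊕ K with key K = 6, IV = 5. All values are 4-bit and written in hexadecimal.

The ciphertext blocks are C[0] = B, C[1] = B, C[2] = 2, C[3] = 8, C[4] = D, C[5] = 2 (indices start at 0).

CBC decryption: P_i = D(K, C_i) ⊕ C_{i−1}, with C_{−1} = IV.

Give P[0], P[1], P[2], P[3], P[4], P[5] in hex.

P[0]: D(K, B) = D; D ⊕ 5 = 8.
P[1]: D(K, B) = D; D ⊕ B = 6.
P[2]: D(K, 2) = 4; 4 ⊕ B = F.
P[3]: D(K, 8) = E; E ⊕ 2 = C.
P[4]: D(K, D) = B; B ⊕ 8 = 3.
P[5]: D(K, 2) = 4; 4 ⊕ D = 9.

P[0] = 8, P[1] = 6, P[2] = F, P[3] = C, P[4] = 3, P[5] = 9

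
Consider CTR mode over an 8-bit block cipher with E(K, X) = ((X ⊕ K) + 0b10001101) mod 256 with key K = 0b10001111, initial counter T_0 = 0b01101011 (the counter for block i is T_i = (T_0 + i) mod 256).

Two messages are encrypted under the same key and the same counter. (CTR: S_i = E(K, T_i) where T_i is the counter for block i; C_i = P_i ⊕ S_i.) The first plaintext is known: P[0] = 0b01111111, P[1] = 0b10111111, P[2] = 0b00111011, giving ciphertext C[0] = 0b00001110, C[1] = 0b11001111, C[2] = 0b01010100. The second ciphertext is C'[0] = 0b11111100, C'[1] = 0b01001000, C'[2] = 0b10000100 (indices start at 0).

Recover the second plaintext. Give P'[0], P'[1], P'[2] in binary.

P'[0] = 0b10001101, P'[1] = 0b00111000, P'[2] = 0b11101011

In CTR with a reused counter, both messages share the same keystream S_i, so C_i ⊕ C'_i = P_i ⊕ P'_i and thus P'_i = P_i ⊕ C_i ⊕ C'_i.
P'[0]: 0b01111111 ⊕ 0b00001110 ⊕ 0b11111100 = 0b10001101.
P'[1]: 0b10111111 ⊕ 0b11001111 ⊕ 0b01001000 = 0b00111000.
P'[2]: 0b00111011 ⊕ 0b01010100 ⊕ 0b10000100 = 0b11101011.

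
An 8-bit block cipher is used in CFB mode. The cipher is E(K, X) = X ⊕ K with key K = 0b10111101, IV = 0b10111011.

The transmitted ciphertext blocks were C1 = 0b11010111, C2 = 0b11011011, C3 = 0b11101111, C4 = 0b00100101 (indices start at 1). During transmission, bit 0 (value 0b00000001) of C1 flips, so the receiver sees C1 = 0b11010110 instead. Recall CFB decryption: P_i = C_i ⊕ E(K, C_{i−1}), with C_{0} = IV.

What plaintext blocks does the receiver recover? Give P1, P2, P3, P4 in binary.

P1 = 0b11010000, P2 = 0b10110000, P3 = 0b10001001, P4 = 0b01110111

Only C1 changed, to 0b11010110. In CFB, a change in C_i flips the same bit in P_i and garbles P_{i+1}. Decrypting the received ciphertext:
P1: E(K, 0b10111011) = 0b00000110; 0b11010110 ⊕ 0b00000110 = 0b11010000.
P2: E(K, 0b11010110) = 0b01101011; 0b11011011 ⊕ 0b01101011 = 0b10110000.
P3: E(K, 0b11011011) = 0b01100110; 0b11101111 ⊕ 0b01100110 = 0b10001001.
P4: E(K, 0b11101111) = 0b01010010; 0b00100101 ⊕ 0b01010010 = 0b01110111.
Blocks that differ from the original plaintext: P1, P2.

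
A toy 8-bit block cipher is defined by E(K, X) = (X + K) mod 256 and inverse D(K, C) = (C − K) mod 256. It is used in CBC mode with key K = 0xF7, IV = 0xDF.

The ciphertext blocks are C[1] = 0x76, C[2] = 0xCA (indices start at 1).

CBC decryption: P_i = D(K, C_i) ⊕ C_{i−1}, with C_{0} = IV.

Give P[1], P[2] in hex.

P[1]: D(K, 0x76) = 0x7F; 0x7F ⊕ 0xDF = 0xA0.
P[2]: D(K, 0xCA) = 0xD3; 0xD3 ⊕ 0x76 = 0xA5.

P[1] = 0xA0, P[2] = 0xA5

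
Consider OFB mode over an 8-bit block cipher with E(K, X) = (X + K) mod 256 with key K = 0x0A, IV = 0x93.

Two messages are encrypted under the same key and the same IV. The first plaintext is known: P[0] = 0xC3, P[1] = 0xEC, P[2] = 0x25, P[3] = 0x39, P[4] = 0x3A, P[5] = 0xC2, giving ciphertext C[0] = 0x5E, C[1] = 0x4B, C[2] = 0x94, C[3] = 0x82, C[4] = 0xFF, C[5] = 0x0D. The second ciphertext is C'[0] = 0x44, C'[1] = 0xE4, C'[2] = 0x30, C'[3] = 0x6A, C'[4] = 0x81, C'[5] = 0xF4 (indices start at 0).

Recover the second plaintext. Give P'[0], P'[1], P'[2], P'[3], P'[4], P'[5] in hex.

In OFB with a reused IV, both messages share the same keystream S_i, so C_i ⊕ C'_i = P_i ⊕ P'_i and thus P'_i = P_i ⊕ C_i ⊕ C'_i.
P'[0]: 0xC3 ⊕ 0x5E ⊕ 0x44 = 0xD9.
P'[1]: 0xEC ⊕ 0x4B ⊕ 0xE4 = 0x43.
P'[2]: 0x25 ⊕ 0x94 ⊕ 0x30 = 0x81.
P'[3]: 0x39 ⊕ 0x82 ⊕ 0x6A = 0xD1.
P'[4]: 0x3A ⊕ 0xFF ⊕ 0x81 = 0x44.
P'[5]: 0xC2 ⊕ 0x0D ⊕ 0xF4 = 0x3B.

P'[0] = 0xD9, P'[1] = 0x43, P'[2] = 0x81, P'[3] = 0xD1, P'[4] = 0x44, P'[5] = 0x3B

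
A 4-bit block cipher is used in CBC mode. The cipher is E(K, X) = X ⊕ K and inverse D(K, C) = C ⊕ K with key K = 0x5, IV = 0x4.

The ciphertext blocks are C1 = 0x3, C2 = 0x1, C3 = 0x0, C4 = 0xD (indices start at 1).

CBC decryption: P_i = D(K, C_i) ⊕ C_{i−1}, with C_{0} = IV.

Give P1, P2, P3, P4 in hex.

P1 = 0x2, P2 = 0x7, P3 = 0x4, P4 = 0x8

P1: D(K, 0x3) = 0x6; 0x6 ⊕ 0x4 = 0x2.
P2: D(K, 0x1) = 0x4; 0x4 ⊕ 0x3 = 0x7.
P3: D(K, 0x0) = 0x5; 0x5 ⊕ 0x1 = 0x4.
P4: D(K, 0xD) = 0x8; 0x8 ⊕ 0x0 = 0x8.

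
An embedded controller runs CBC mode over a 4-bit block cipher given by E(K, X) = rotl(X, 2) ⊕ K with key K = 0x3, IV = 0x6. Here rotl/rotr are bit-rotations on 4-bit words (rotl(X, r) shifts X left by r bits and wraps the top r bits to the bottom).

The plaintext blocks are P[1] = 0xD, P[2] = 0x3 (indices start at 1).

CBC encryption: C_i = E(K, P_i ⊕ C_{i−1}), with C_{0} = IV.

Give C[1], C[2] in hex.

C[1]: P[1] ⊕ 0x6 = 0xB; E(K, 0xB) = 0xD.
C[2]: P[2] ⊕ 0xD = 0xE; E(K, 0xE) = 0x8.

C[1] = 0xD, C[2] = 0x8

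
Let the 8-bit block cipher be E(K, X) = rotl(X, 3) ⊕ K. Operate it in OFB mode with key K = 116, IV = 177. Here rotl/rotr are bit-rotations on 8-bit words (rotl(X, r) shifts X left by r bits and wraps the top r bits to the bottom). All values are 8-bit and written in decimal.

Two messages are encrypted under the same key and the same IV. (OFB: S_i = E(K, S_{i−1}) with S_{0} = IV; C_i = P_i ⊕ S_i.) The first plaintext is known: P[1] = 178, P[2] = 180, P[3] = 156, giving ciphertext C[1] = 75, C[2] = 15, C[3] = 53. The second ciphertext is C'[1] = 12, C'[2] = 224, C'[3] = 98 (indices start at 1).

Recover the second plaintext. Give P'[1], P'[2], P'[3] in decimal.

In OFB with a reused IV, both messages share the same keystream S_i, so C_i ⊕ C'_i = P_i ⊕ P'_i and thus P'_i = P_i ⊕ C_i ⊕ C'_i.
P'[1]: 178 ⊕ 75 ⊕ 12 = 245.
P'[2]: 180 ⊕ 15 ⊕ 224 = 91.
P'[3]: 156 ⊕ 53 ⊕ 98 = 203.

P'[1] = 245, P'[2] = 91, P'[3] = 203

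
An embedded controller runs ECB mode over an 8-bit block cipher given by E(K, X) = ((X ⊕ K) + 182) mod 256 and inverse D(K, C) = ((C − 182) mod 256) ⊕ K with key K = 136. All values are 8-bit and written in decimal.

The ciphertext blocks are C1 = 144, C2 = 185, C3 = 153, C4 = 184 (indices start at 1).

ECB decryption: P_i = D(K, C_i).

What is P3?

P3 = 107

P3: D(K, 153) = 107.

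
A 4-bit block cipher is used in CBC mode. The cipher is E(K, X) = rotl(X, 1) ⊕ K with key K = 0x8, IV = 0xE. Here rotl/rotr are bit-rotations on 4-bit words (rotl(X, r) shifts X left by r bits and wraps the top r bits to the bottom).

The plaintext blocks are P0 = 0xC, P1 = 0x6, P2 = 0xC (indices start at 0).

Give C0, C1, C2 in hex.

C0 = 0xC, C1 = 0xD, C2 = 0xA

CBC encryption: C_i = E(K, P_i ⊕ C_{i−1}), with C_{−1} = IV.
C0: P0 ⊕ 0xE = 0x2; E(K, 0x2) = 0xC.
C1: P1 ⊕ 0xC = 0xA; E(K, 0xA) = 0xD.
C2: P2 ⊕ 0xD = 0x1; E(K, 0x1) = 0xA.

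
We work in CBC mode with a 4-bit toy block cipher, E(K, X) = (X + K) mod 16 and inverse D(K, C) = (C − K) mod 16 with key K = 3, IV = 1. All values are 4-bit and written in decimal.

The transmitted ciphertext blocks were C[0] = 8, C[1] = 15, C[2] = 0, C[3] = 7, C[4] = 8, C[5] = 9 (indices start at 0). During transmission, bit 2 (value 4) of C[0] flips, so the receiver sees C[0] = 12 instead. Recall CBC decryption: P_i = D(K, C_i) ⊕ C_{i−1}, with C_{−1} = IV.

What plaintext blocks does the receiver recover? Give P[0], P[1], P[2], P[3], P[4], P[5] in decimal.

Only C[0] changed, to 12. In CBC, a change in C_i garbles P_i and flips the same bit in P_{i+1}. Decrypting the received ciphertext:
P[0]: D(K, 12) = 9; 9 ⊕ 1 = 8.
P[1]: D(K, 15) = 12; 12 ⊕ 12 = 0.
P[2]: D(K, 0) = 13; 13 ⊕ 15 = 2.
P[3]: D(K, 7) = 4; 4 ⊕ 0 = 4.
P[4]: D(K, 8) = 5; 5 ⊕ 7 = 2.
P[5]: D(K, 9) = 6; 6 ⊕ 8 = 14.
Blocks that differ from the original plaintext: P[0], P[1].

P[0] = 8, P[1] = 0, P[2] = 2, P[3] = 4, P[4] = 2, P[5] = 14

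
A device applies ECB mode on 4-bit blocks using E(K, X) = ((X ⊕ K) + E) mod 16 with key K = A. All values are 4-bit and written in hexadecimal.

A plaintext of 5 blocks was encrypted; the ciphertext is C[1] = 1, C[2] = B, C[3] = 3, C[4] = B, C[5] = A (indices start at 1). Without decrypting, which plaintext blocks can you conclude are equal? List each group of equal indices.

P[2] = P[4]

ECB encrypts each block independently with the same key, so equal ciphertext blocks imply equal plaintext blocks.
C[2] = C[4] = B, so P[2] = P[4].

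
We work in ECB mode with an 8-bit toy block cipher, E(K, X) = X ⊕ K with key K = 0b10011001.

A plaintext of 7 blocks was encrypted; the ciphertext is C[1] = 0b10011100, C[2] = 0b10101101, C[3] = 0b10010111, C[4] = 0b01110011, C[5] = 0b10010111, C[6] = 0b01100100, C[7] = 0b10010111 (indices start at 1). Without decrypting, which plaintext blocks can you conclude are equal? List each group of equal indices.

ECB encrypts each block independently with the same key, so equal ciphertext blocks imply equal plaintext blocks.
C[3] = C[5] = C[7] = 0b10010111, so P[3] = P[5] = P[7].

P[3] = P[5] = P[7]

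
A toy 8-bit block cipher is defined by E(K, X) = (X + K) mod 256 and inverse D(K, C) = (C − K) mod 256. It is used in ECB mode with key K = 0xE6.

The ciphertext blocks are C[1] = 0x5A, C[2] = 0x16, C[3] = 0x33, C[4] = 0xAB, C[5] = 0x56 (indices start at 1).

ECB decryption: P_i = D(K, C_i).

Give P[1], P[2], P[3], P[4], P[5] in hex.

P[1] = 0x74, P[2] = 0x30, P[3] = 0x4D, P[4] = 0xC5, P[5] = 0x70

P[1]: D(K, 0x5A) = 0x74.
P[2]: D(K, 0x16) = 0x30.
P[3]: D(K, 0x33) = 0x4D.
P[4]: D(K, 0xAB) = 0xC5.
P[5]: D(K, 0x56) = 0x70.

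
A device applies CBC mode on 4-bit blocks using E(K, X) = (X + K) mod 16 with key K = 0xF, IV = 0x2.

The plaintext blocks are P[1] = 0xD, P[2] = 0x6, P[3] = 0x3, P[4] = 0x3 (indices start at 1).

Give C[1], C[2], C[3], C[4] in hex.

C[1] = 0xE, C[2] = 0x7, C[3] = 0x3, C[4] = 0xF

CBC encryption: C_i = E(K, P_i ⊕ C_{i−1}), with C_{0} = IV.
C[1]: P[1] ⊕ 0x2 = 0xF; E(K, 0xF) = 0xE.
C[2]: P[2] ⊕ 0xE = 0x8; E(K, 0x8) = 0x7.
C[3]: P[3] ⊕ 0x7 = 0x4; E(K, 0x4) = 0x3.
C[4]: P[4] ⊕ 0x3 = 0x0; E(K, 0x0) = 0xF.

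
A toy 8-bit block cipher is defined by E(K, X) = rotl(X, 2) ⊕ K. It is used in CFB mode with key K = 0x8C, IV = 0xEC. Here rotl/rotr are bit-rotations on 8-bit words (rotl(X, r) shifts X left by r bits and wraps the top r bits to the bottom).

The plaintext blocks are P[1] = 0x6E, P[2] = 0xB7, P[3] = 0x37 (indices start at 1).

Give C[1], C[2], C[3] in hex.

C[1] = 0x51, C[2] = 0x7E, C[3] = 0x42

CFB encryption: C_i = P_i ⊕ E(K, C_{i−1}), with C_{0} = IV.
C[1]: E(K, 0xEC) = 0x3F; 0x6E ⊕ 0x3F = 0x51.
C[2]: E(K, 0x51) = 0xC9; 0xB7 ⊕ 0xC9 = 0x7E.
C[3]: E(K, 0x7E) = 0x75; 0x37 ⊕ 0x75 = 0x42.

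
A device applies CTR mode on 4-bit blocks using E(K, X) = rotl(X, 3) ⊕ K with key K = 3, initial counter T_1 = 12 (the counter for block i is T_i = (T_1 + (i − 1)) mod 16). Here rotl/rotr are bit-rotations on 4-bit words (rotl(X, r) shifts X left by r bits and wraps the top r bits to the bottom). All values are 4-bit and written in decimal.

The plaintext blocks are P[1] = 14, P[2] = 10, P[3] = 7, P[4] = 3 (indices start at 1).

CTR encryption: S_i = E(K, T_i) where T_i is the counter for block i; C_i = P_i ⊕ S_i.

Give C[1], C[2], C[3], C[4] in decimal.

C[1]: T = 12, S = E(K, T) = 5; 14 ⊕ 5 = 11.
C[2]: T = 13, S = E(K, T) = 13; 10 ⊕ 13 = 7.
C[3]: T = 14, S = E(K, T) = 4; 7 ⊕ 4 = 3.
C[4]: T = 15, S = E(K, T) = 12; 3 ⊕ 12 = 15.

C[1] = 11, C[2] = 7, C[3] = 3, C[4] = 15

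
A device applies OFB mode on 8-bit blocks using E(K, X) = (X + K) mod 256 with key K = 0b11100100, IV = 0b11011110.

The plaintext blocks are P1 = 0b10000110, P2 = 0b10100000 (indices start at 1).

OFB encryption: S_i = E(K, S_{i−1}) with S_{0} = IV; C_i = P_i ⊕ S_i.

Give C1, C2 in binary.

C1 = 0b01000100, C2 = 0b00000110

C1: S = E(K, 0b11011110) = 0b11000010; 0b10000110 ⊕ 0b11000010 = 0b01000100.
C2: S = E(K, 0b11000010) = 0b10100110; 0b10100000 ⊕ 0b10100110 = 0b00000110.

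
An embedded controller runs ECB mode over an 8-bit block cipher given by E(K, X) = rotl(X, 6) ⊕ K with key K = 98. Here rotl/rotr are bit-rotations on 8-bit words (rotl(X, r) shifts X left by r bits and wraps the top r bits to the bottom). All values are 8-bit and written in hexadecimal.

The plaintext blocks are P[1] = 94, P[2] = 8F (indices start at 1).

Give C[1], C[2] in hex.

ECB encryption: C_i = E(K, P_i).
C[1]: E(K, 94) = BD.
C[2]: E(K, 8F) = 7B.

C[1] = BD, C[2] = 7B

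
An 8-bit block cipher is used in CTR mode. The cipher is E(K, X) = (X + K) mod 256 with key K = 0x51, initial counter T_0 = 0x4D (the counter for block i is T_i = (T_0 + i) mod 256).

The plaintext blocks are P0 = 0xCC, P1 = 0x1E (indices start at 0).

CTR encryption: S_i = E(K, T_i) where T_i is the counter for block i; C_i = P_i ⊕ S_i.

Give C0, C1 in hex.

C0: T = 0x4D, S = E(K, T) = 0x9E; 0xCC ⊕ 0x9E = 0x52.
C1: T = 0x4E, S = E(K, T) = 0x9F; 0x1E ⊕ 0x9F = 0x81.

C0 = 0x52, C1 = 0x81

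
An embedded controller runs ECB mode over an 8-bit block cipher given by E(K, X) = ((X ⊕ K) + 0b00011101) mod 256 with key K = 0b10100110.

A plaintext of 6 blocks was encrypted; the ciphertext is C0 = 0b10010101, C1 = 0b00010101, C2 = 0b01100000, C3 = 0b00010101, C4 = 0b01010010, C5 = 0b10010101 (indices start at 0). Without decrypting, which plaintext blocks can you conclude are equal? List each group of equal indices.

P0 = P5; P1 = P3

ECB encrypts each block independently with the same key, so equal ciphertext blocks imply equal plaintext blocks.
C0 = C5 = 0b10010101, so P0 = P5.
C1 = C3 = 0b00010101, so P1 = P3.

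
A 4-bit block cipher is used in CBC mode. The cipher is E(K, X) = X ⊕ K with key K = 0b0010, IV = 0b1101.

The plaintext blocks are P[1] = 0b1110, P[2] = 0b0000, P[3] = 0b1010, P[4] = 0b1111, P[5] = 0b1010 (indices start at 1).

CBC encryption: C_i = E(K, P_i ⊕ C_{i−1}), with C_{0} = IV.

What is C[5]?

C[5] = 0b1110

C[1]: P[1] ⊕ 0b1101 = 0b0011; E(K, 0b0011) = 0b0001.
C[2]: P[2] ⊕ 0b0001 = 0b0001; E(K, 0b0001) = 0b0011.
C[3]: P[3] ⊕ 0b0011 = 0b1001; E(K, 0b1001) = 0b1011.
C[4]: P[4] ⊕ 0b1011 = 0b0100; E(K, 0b0100) = 0b0110.
C[5]: P[5] ⊕ 0b0110 = 0b1100; E(K, 0b1100) = 0b1110.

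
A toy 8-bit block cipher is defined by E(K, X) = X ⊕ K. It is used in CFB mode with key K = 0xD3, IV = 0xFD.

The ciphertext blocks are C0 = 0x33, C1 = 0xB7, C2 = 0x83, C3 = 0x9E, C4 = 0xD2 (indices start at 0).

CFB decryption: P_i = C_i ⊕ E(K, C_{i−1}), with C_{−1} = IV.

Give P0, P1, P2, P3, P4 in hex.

P0: E(K, 0xFD) = 0x2E; 0x33 ⊕ 0x2E = 0x1D.
P1: E(K, 0x33) = 0xE0; 0xB7 ⊕ 0xE0 = 0x57.
P2: E(K, 0xB7) = 0x64; 0x83 ⊕ 0x64 = 0xE7.
P3: E(K, 0x83) = 0x50; 0x9E ⊕ 0x50 = 0xCE.
P4: E(K, 0x9E) = 0x4D; 0xD2 ⊕ 0x4D = 0x9F.

P0 = 0x1D, P1 = 0x57, P2 = 0xE7, P3 = 0xCE, P4 = 0x9F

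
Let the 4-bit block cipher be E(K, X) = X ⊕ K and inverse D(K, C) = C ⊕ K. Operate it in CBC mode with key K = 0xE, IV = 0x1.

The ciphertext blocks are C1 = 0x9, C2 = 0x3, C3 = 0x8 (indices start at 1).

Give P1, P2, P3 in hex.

P1 = 0x6, P2 = 0x4, P3 = 0x5

CBC decryption: P_i = D(K, C_i) ⊕ C_{i−1}, with C_{0} = IV.
P1: D(K, 0x9) = 0x7; 0x7 ⊕ 0x1 = 0x6.
P2: D(K, 0x3) = 0xD; 0xD ⊕ 0x9 = 0x4.
P3: D(K, 0x8) = 0x6; 0x6 ⊕ 0x3 = 0x5.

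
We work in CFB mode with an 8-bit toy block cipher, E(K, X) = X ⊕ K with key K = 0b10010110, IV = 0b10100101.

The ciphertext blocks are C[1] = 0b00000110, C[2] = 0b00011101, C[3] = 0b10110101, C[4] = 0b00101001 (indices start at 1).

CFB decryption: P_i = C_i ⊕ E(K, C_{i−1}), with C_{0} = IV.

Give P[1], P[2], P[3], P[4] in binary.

P[1]: E(K, 0b10100101) = 0b00110011; 0b00000110 ⊕ 0b00110011 = 0b00110101.
P[2]: E(K, 0b00000110) = 0b10010000; 0b00011101 ⊕ 0b10010000 = 0b10001101.
P[3]: E(K, 0b00011101) = 0b10001011; 0b10110101 ⊕ 0b10001011 = 0b00111110.
P[4]: E(K, 0b10110101) = 0b00100011; 0b00101001 ⊕ 0b00100011 = 0b00001010.

P[1] = 0b00110101, P[2] = 0b10001101, P[3] = 0b00111110, P[4] = 0b00001010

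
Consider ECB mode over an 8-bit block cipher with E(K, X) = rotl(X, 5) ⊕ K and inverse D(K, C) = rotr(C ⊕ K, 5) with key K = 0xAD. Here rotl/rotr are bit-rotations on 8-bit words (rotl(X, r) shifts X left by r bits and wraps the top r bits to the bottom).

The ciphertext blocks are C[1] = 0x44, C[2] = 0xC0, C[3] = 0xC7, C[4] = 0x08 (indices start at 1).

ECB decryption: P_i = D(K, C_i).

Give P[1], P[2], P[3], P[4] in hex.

P[1]: D(K, 0x44) = 0x4F.
P[2]: D(K, 0xC0) = 0x6B.
P[3]: D(K, 0xC7) = 0x53.
P[4]: D(K, 0x08) = 0x2D.

P[1] = 0x4F, P[2] = 0x6B, P[3] = 0x53, P[4] = 0x2D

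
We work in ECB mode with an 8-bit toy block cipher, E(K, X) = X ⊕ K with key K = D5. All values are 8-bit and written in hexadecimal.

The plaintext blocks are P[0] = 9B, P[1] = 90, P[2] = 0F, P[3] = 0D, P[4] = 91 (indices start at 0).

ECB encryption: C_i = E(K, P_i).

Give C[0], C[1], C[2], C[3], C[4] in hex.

C[0]: E(K, 9B) = 4E.
C[1]: E(K, 90) = 45.
C[2]: E(K, 0F) = DA.
C[3]: E(K, 0D) = D8.
C[4]: E(K, 91) = 44.

C[0] = 4E, C[1] = 45, C[2] = DA, C[3] = D8, C[4] = 44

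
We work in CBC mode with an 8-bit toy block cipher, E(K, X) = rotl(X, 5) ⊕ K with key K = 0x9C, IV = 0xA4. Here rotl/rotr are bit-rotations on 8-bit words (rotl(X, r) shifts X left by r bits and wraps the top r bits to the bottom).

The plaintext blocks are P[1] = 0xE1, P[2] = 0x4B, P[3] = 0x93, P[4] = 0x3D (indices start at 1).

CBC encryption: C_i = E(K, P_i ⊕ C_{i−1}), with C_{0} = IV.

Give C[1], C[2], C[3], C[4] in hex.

C[1]: P[1] ⊕ 0xA4 = 0x45; E(K, 0x45) = 0x34.
C[2]: P[2] ⊕ 0x34 = 0x7F; E(K, 0x7F) = 0x73.
C[3]: P[3] ⊕ 0x73 = 0xE0; E(K, 0xE0) = 0x80.
C[4]: P[4] ⊕ 0x80 = 0xBD; E(K, 0xBD) = 0x2B.

C[1] = 0x34, C[2] = 0x73, C[3] = 0x80, C[4] = 0x2B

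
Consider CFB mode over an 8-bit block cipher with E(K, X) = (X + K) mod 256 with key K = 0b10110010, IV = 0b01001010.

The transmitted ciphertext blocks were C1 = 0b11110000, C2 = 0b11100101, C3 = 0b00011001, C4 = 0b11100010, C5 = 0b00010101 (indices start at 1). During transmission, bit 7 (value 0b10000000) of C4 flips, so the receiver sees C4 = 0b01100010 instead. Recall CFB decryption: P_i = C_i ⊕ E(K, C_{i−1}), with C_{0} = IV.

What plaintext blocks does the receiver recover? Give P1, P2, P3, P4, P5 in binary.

P1 = 0b00001100, P2 = 0b01000111, P3 = 0b10001110, P4 = 0b10101001, P5 = 0b00000001

Only C4 changed, to 0b01100010. In CFB, a change in C_i flips the same bit in P_i and garbles P_{i+1}. Decrypting the received ciphertext:
P1: E(K, 0b01001010) = 0b11111100; 0b11110000 ⊕ 0b11111100 = 0b00001100.
P2: E(K, 0b11110000) = 0b10100010; 0b11100101 ⊕ 0b10100010 = 0b01000111.
P3: E(K, 0b11100101) = 0b10010111; 0b00011001 ⊕ 0b10010111 = 0b10001110.
P4: E(K, 0b00011001) = 0b11001011; 0b01100010 ⊕ 0b11001011 = 0b10101001.
P5: E(K, 0b01100010) = 0b00010100; 0b00010101 ⊕ 0b00010100 = 0b00000001.
Blocks that differ from the original plaintext: P4, P5.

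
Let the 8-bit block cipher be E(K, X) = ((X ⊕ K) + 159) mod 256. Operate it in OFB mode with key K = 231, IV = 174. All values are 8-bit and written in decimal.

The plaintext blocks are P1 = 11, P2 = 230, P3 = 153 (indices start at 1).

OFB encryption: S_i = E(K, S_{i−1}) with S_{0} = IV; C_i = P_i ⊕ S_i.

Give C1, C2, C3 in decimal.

C1 = 227, C2 = 72, C3 = 113

C1: S = E(K, 174) = 232; 11 ⊕ 232 = 227.
C2: S = E(K, 232) = 174; 230 ⊕ 174 = 72.
C3: S = E(K, 174) = 232; 153 ⊕ 232 = 113.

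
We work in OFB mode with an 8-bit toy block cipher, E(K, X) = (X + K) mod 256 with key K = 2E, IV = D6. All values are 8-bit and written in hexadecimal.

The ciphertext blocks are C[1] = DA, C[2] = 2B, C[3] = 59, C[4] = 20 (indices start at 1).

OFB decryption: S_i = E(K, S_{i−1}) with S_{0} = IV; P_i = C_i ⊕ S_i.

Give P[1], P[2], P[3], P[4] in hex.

P[1]: S = E(K, D6) = 04; DA ⊕ 04 = DE.
P[2]: S = E(K, 04) = 32; 2B ⊕ 32 = 19.
P[3]: S = E(K, 32) = 60; 59 ⊕ 60 = 39.
P[4]: S = E(K, 60) = 8E; 20 ⊕ 8E = AE.

P[1] = DE, P[2] = 19, P[3] = 39, P[4] = AE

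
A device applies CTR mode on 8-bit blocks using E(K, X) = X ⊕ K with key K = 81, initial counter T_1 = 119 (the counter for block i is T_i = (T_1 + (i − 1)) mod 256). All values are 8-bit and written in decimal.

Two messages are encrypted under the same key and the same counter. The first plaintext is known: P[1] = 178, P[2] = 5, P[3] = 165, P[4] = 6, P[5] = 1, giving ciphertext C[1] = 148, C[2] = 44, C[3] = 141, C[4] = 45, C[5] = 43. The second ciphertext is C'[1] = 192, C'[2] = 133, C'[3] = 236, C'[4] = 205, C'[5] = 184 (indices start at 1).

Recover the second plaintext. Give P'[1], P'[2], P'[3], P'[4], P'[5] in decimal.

P'[1] = 230, P'[2] = 172, P'[3] = 196, P'[4] = 230, P'[5] = 146

In CTR with a reused counter, both messages share the same keystream S_i, so C_i ⊕ C'_i = P_i ⊕ P'_i and thus P'_i = P_i ⊕ C_i ⊕ C'_i.
P'[1]: 178 ⊕ 148 ⊕ 192 = 230.
P'[2]: 5 ⊕ 44 ⊕ 133 = 172.
P'[3]: 165 ⊕ 141 ⊕ 236 = 196.
P'[4]: 6 ⊕ 45 ⊕ 205 = 230.
P'[5]: 1 ⊕ 43 ⊕ 184 = 146.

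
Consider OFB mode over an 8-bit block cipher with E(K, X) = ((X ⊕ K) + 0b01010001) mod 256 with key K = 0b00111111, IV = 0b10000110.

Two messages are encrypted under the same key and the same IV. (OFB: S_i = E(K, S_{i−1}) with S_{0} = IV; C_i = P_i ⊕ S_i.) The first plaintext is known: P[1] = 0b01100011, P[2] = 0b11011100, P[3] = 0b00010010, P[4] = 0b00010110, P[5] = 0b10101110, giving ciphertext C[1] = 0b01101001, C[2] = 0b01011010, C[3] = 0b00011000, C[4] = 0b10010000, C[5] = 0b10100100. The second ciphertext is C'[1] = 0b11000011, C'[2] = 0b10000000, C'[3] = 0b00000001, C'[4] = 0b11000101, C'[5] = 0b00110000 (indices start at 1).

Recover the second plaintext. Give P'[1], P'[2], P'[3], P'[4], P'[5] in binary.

P'[1] = 0b11001001, P'[2] = 0b00000110, P'[3] = 0b00001011, P'[4] = 0b01000011, P'[5] = 0b00111010

In OFB with a reused IV, both messages share the same keystream S_i, so C_i ⊕ C'_i = P_i ⊕ P'_i and thus P'_i = P_i ⊕ C_i ⊕ C'_i.
P'[1]: 0b01100011 ⊕ 0b01101001 ⊕ 0b11000011 = 0b11001001.
P'[2]: 0b11011100 ⊕ 0b01011010 ⊕ 0b10000000 = 0b00000110.
P'[3]: 0b00010010 ⊕ 0b00011000 ⊕ 0b00000001 = 0b00001011.
P'[4]: 0b00010110 ⊕ 0b10010000 ⊕ 0b11000101 = 0b01000011.
P'[5]: 0b10101110 ⊕ 0b10100100 ⊕ 0b00110000 = 0b00111010.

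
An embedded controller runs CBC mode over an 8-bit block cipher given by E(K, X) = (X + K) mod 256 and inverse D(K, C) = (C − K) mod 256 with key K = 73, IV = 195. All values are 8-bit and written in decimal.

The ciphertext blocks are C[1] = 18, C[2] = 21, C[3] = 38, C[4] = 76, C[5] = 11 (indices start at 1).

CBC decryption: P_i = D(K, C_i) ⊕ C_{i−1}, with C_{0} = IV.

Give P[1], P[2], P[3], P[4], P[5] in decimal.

P[1]: D(K, 18) = 201; 201 ⊕ 195 = 10.
P[2]: D(K, 21) = 204; 204 ⊕ 18 = 222.
P[3]: D(K, 38) = 221; 221 ⊕ 21 = 200.
P[4]: D(K, 76) = 3; 3 ⊕ 38 = 37.
P[5]: D(K, 11) = 194; 194 ⊕ 76 = 142.

P[1] = 10, P[2] = 222, P[3] = 200, P[4] = 37, P[5] = 142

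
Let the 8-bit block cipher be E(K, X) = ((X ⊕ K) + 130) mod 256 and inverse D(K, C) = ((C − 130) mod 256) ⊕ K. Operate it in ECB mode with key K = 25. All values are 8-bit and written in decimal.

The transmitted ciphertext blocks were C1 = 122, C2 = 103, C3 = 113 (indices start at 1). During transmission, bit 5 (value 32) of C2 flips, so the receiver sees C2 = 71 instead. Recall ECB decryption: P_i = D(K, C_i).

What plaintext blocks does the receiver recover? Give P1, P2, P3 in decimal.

Only C2 changed, to 71. In ECB, a change in C_i affects only P_i. Decrypting the received ciphertext:
P1: D(K, 122) = 225.
P2: D(K, 71) = 220.
P3: D(K, 113) = 246.
Blocks that differ from the original plaintext: P2.

P1 = 225, P2 = 220, P3 = 246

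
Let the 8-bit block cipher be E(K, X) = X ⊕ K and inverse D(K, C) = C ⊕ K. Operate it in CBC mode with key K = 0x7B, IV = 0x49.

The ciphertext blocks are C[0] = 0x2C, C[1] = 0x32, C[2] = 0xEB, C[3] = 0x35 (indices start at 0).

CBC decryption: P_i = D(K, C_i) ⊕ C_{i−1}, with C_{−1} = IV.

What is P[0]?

P[0] = 0x1E

P[0]: D(K, 0x2C) = 0x57; 0x57 ⊕ 0x49 = 0x1E.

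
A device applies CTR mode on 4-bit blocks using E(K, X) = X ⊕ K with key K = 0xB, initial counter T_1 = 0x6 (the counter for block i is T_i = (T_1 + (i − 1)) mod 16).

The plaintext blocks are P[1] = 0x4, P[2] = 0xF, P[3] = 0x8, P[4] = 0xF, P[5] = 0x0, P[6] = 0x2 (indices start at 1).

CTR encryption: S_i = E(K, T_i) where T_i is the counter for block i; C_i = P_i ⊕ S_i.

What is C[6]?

C[6] = 0x2

C[1]: T = 0x6, S = E(K, T) = 0xD; 0x4 ⊕ 0xD = 0x9.
C[2]: T = 0x7, S = E(K, T) = 0xC; 0xF ⊕ 0xC = 0x3.
C[3]: T = 0x8, S = E(K, T) = 0x3; 0x8 ⊕ 0x3 = 0xB.
C[4]: T = 0x9, S = E(K, T) = 0x2; 0xF ⊕ 0x2 = 0xD.
C[5]: T = 0xA, S = E(K, T) = 0x1; 0x0 ⊕ 0x1 = 0x1.
C[6]: T = 0xB, S = E(K, T) = 0x0; 0x2 ⊕ 0x0 = 0x2.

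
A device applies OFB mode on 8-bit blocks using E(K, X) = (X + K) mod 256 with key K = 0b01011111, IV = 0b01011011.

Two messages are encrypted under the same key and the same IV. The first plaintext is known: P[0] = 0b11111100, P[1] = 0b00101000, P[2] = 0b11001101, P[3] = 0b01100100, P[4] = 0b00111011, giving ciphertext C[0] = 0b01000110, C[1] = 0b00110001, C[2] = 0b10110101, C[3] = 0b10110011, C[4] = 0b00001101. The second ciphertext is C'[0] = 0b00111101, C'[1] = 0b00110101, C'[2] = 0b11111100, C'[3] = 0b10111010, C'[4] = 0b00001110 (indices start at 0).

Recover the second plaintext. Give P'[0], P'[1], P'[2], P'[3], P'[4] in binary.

In OFB with a reused IV, both messages share the same keystream S_i, so C_i ⊕ C'_i = P_i ⊕ P'_i and thus P'_i = P_i ⊕ C_i ⊕ C'_i.
P'[0]: 0b11111100 ⊕ 0b01000110 ⊕ 0b00111101 = 0b10000111.
P'[1]: 0b00101000 ⊕ 0b00110001 ⊕ 0b00110101 = 0b00101100.
P'[2]: 0b11001101 ⊕ 0b10110101 ⊕ 0b11111100 = 0b10000100.
P'[3]: 0b01100100 ⊕ 0b10110011 ⊕ 0b10111010 = 0b01101101.
P'[4]: 0b00111011 ⊕ 0b00001101 ⊕ 0b00001110 = 0b00111000.

P'[0] = 0b10000111, P'[1] = 0b00101100, P'[2] = 0b10000100, P'[3] = 0b01101101, P'[4] = 0b00111000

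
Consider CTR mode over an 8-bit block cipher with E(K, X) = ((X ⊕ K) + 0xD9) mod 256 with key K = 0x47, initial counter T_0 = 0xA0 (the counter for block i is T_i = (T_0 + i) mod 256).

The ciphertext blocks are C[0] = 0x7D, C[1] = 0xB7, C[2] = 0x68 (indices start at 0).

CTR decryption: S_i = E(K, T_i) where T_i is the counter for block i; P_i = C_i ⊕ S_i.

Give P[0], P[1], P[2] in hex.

P[0]: T = 0xA0, S = E(K, T) = 0xC0; 0x7D ⊕ 0xC0 = 0xBD.
P[1]: T = 0xA1, S = E(K, T) = 0xBF; 0xB7 ⊕ 0xBF = 0x08.
P[2]: T = 0xA2, S = E(K, T) = 0xBE; 0x68 ⊕ 0xBE = 0xD6.

P[0] = 0xBD, P[1] = 0x08, P[2] = 0xD6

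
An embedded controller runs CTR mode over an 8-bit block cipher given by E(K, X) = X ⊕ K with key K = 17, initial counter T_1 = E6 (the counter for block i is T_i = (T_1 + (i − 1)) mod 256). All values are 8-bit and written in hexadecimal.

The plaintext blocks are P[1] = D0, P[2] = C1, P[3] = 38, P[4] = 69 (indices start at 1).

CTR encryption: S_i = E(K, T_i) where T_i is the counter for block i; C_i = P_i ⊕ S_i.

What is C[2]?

C[1]: T = E6, S = E(K, T) = F1; D0 ⊕ F1 = 21.
C[2]: T = E7, S = E(K, T) = F0; C1 ⊕ F0 = 31.

C[2] = 31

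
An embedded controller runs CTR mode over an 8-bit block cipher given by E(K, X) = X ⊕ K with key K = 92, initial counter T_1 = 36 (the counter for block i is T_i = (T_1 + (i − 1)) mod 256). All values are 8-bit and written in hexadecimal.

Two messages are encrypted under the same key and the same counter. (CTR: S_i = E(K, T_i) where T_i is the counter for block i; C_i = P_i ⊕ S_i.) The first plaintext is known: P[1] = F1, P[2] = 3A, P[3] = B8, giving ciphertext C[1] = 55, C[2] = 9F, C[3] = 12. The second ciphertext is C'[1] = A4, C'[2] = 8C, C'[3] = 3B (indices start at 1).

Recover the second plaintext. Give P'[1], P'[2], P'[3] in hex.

P'[1] = 00, P'[2] = 29, P'[3] = 91

In CTR with a reused counter, both messages share the same keystream S_i, so C_i ⊕ C'_i = P_i ⊕ P'_i and thus P'_i = P_i ⊕ C_i ⊕ C'_i.
P'[1]: F1 ⊕ 55 ⊕ A4 = 00.
P'[2]: 3A ⊕ 9F ⊕ 8C = 29.
P'[3]: B8 ⊕ 12 ⊕ 3B = 91.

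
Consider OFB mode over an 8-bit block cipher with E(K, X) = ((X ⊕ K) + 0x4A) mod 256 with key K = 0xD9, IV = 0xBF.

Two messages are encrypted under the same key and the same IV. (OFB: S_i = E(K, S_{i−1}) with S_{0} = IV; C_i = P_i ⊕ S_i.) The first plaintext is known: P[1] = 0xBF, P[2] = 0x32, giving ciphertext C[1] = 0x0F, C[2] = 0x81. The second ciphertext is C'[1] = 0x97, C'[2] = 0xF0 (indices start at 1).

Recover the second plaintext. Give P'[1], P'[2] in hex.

P'[1] = 0x27, P'[2] = 0x43

In OFB with a reused IV, both messages share the same keystream S_i, so C_i ⊕ C'_i = P_i ⊕ P'_i and thus P'_i = P_i ⊕ C_i ⊕ C'_i.
P'[1]: 0xBF ⊕ 0x0F ⊕ 0x97 = 0x27.
P'[2]: 0x32 ⊕ 0x81 ⊕ 0xF0 = 0x43.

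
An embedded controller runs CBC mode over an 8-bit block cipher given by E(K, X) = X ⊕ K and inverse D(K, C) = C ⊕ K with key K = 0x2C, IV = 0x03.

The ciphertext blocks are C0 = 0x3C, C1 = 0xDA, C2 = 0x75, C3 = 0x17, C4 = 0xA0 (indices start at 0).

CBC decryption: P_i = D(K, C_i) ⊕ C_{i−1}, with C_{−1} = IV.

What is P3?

P3: D(K, 0x17) = 0x3B; 0x3B ⊕ 0x75 = 0x4E.

P3 = 0x4E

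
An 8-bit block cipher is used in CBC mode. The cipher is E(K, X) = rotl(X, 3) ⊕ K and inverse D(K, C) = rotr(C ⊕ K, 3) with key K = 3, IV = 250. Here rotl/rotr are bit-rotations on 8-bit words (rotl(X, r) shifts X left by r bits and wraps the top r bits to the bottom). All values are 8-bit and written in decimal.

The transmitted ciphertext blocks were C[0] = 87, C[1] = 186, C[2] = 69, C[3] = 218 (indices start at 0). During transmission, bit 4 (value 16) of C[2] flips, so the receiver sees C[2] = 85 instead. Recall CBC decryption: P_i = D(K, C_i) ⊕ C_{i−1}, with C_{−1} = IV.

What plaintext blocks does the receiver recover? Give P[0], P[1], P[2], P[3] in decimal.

Only C[2] changed, to 85. In CBC, a change in C_i garbles P_i and flips the same bit in P_{i+1}. Decrypting the received ciphertext:
P[0]: D(K, 87) = 138; 138 ⊕ 250 = 112.
P[1]: D(K, 186) = 55; 55 ⊕ 87 = 96.
P[2]: D(K, 85) = 202; 202 ⊕ 186 = 112.
P[3]: D(K, 218) = 59; 59 ⊕ 85 = 110.
Blocks that differ from the original plaintext: P[2], P[3].

P[0] = 112, P[1] = 96, P[2] = 112, P[3] = 110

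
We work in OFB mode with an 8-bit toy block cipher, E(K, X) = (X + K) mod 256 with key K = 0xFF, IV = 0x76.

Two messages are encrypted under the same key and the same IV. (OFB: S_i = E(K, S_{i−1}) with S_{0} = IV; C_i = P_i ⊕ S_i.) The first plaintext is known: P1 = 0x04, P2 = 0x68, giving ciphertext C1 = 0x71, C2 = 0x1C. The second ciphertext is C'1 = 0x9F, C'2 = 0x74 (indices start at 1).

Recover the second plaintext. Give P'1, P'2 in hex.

P'1 = 0xEA, P'2 = 0x00

In OFB with a reused IV, both messages share the same keystream S_i, so C_i ⊕ C'_i = P_i ⊕ P'_i and thus P'_i = P_i ⊕ C_i ⊕ C'_i.
P'1: 0x04 ⊕ 0x71 ⊕ 0x9F = 0xEA.
P'2: 0x68 ⊕ 0x1C ⊕ 0x74 = 0x00.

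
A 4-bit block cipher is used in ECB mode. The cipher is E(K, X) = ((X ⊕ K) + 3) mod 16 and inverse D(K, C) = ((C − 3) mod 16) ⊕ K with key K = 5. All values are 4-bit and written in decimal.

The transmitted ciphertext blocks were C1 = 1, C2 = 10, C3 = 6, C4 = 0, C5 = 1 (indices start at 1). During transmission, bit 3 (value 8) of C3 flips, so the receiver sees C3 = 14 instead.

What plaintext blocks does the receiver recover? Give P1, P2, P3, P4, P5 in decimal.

ECB decryption: P_i = D(K, C_i).
Only C3 changed, to 14. In ECB, a change in C_i affects only P_i. Decrypting the received ciphertext:
P1: D(K, 1) = 11.
P2: D(K, 10) = 2.
P3: D(K, 14) = 14.
P4: D(K, 0) = 8.
P5: D(K, 1) = 11.
Blocks that differ from the original plaintext: P3.

P1 = 11, P2 = 2, P3 = 14, P4 = 8, P5 = 11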